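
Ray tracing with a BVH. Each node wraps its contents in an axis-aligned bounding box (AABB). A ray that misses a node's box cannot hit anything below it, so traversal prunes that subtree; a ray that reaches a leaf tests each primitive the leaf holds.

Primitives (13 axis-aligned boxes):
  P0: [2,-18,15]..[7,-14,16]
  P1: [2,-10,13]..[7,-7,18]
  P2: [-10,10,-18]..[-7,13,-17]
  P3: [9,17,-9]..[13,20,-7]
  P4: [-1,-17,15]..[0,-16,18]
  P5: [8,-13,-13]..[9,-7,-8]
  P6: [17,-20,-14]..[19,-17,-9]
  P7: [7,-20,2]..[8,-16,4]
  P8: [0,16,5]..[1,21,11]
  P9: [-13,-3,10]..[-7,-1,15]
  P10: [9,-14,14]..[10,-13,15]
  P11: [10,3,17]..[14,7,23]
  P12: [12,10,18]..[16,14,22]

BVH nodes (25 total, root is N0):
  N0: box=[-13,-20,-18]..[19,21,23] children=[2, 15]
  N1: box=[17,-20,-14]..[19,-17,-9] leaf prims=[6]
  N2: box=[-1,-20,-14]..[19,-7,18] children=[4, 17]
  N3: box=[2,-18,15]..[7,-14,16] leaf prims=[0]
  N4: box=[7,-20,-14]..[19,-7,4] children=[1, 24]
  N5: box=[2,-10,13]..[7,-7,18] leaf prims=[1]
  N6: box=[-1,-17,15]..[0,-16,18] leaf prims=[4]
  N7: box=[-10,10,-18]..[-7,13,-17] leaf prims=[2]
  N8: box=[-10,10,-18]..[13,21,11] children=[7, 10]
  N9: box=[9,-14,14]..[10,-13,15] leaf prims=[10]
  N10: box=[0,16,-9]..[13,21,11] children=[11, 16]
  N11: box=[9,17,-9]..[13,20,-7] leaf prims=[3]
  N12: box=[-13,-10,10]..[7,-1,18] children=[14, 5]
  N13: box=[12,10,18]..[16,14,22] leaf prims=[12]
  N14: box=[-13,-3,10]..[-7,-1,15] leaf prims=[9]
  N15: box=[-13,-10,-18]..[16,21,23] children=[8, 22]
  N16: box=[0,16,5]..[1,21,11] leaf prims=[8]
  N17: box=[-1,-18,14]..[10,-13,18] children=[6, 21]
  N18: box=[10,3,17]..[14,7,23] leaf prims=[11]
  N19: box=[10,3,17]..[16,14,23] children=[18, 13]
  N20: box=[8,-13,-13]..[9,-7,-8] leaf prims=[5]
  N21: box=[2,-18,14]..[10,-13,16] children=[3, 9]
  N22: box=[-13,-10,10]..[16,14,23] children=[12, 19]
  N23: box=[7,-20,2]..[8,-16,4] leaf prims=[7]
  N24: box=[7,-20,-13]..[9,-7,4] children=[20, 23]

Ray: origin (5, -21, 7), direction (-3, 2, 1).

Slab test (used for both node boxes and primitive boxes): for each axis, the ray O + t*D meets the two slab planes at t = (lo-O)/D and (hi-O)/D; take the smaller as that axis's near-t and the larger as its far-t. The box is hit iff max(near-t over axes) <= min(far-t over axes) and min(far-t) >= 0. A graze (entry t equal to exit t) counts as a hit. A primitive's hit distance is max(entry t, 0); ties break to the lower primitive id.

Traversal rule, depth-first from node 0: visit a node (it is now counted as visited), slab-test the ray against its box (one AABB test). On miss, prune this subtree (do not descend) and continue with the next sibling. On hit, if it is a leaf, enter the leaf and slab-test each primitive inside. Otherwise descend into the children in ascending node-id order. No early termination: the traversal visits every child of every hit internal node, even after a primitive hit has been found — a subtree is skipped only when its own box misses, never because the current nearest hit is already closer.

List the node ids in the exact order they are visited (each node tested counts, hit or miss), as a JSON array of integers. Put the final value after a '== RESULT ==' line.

Trace the traversal:
N0 x:[-14/3,6] y:[1/2,21] z:[-25,16] -> hit [1/2,6], descend [2, 15]
  N2 x:[-14/3,2] y:[1/2,7] z:[-21,11] -> hit [1/2,2], descend [4, 17]
    N4 x:[-14/3,-2/3] y:[1/2,7] z:[-21,-3] -> miss, prune
    N17 x:[-5/3,2] y:[3/2,4] z:[7,11] -> miss, prune
  N15 x:[-11/3,6] y:[11/2,21] z:[-25,16] -> hit [11/2,6], descend [8, 22]
    N8 x:[-8/3,5] y:[31/2,21] z:[-25,4] -> miss, prune
    N22 x:[-11/3,6] y:[11/2,35/2] z:[3,16] -> hit [11/2,6], descend [12, 19]
      N12 x:[-2/3,6] y:[11/2,10] z:[3,11] -> hit [11/2,6], descend [5, 14]
        N5 x:[-2/3,1] y:[11/2,7] z:[6,11] -> miss, prune
        N14 x:[4,6] y:[9,10] z:[3,8] -> miss, prune
      N19 x:[-11/3,-5/3] y:[12,35/2] z:[10,16] -> miss, prune

Summary -> nodes [0, 2, 4, 17, 15, 8, 22, 12, 5, 14, 19]; box-tests=11; leaf-entries=0; first=miss

== RESULT ==
[0, 2, 4, 17, 15, 8, 22, 12, 5, 14, 19]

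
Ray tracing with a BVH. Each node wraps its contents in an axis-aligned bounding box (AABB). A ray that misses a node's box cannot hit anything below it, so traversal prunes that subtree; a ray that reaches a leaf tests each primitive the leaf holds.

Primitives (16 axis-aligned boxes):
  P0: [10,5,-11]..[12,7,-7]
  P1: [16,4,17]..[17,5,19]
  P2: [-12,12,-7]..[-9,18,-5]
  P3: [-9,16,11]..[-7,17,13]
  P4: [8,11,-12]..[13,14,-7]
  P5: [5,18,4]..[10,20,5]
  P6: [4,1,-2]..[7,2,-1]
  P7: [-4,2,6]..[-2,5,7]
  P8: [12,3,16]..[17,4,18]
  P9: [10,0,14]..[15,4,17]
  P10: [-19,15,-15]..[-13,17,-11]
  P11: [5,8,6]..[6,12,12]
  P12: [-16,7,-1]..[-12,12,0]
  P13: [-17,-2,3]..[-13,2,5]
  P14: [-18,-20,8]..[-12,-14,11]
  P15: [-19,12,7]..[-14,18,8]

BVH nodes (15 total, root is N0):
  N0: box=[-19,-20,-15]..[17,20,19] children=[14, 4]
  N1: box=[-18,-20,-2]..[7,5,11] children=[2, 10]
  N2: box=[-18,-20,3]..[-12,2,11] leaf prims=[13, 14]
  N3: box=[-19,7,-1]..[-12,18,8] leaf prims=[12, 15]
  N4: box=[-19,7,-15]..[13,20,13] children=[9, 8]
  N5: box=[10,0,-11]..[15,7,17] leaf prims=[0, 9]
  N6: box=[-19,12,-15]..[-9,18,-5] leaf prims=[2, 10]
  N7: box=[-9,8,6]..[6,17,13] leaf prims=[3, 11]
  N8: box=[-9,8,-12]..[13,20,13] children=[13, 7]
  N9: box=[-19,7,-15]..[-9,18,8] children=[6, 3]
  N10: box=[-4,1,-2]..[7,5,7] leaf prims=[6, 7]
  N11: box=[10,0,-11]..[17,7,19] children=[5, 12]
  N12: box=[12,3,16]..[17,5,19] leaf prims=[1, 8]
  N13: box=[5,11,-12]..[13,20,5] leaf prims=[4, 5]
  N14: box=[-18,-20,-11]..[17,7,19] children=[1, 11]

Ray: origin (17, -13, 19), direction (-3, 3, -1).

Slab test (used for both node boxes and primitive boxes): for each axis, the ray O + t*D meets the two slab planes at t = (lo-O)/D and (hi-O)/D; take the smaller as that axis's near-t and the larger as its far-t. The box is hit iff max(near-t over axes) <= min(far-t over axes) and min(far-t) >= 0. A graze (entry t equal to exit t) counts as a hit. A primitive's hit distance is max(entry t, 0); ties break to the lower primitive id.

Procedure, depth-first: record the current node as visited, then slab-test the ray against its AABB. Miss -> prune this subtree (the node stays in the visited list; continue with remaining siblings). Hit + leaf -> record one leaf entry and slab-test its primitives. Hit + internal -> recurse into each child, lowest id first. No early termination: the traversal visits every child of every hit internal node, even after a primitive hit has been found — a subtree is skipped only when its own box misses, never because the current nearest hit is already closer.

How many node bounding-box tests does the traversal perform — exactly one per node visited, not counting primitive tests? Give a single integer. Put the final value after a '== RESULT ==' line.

Trace the traversal:
N0 x:[0,12] y:[-7/3,11] z:[0,34] -> hit [0,11], descend [4, 14]
  N4 x:[4/3,12] y:[20/3,11] z:[6,34] -> hit [20/3,11], descend [8, 9]
    N8 x:[4/3,26/3] y:[7,11] z:[6,31] -> hit [7,26/3], descend [7, 13]
      N7 x:[11/3,26/3] y:[7,10] z:[6,13] -> hit [7,26/3] leaf, test {P3(miss), P11(miss)}
      N13 x:[4/3,4] y:[8,11] z:[14,31] -> miss, prune
    N9 x:[26/3,12] y:[20/3,31/3] z:[11,34] -> miss, prune
  N14 x:[0,35/3] y:[-7/3,20/3] z:[0,30] -> hit [0,20/3], descend [1, 11]
    N1 x:[10/3,35/3] y:[-7/3,6] z:[8,21] -> miss, prune
    N11 x:[0,7/3] y:[13/3,20/3] z:[0,30] -> miss, prune

Visited [0, 4, 8, 7, 13, 9, 14, 1, 11]. Tests: 9 box, 1 leaf. Nearest: miss.

== RESULT ==
9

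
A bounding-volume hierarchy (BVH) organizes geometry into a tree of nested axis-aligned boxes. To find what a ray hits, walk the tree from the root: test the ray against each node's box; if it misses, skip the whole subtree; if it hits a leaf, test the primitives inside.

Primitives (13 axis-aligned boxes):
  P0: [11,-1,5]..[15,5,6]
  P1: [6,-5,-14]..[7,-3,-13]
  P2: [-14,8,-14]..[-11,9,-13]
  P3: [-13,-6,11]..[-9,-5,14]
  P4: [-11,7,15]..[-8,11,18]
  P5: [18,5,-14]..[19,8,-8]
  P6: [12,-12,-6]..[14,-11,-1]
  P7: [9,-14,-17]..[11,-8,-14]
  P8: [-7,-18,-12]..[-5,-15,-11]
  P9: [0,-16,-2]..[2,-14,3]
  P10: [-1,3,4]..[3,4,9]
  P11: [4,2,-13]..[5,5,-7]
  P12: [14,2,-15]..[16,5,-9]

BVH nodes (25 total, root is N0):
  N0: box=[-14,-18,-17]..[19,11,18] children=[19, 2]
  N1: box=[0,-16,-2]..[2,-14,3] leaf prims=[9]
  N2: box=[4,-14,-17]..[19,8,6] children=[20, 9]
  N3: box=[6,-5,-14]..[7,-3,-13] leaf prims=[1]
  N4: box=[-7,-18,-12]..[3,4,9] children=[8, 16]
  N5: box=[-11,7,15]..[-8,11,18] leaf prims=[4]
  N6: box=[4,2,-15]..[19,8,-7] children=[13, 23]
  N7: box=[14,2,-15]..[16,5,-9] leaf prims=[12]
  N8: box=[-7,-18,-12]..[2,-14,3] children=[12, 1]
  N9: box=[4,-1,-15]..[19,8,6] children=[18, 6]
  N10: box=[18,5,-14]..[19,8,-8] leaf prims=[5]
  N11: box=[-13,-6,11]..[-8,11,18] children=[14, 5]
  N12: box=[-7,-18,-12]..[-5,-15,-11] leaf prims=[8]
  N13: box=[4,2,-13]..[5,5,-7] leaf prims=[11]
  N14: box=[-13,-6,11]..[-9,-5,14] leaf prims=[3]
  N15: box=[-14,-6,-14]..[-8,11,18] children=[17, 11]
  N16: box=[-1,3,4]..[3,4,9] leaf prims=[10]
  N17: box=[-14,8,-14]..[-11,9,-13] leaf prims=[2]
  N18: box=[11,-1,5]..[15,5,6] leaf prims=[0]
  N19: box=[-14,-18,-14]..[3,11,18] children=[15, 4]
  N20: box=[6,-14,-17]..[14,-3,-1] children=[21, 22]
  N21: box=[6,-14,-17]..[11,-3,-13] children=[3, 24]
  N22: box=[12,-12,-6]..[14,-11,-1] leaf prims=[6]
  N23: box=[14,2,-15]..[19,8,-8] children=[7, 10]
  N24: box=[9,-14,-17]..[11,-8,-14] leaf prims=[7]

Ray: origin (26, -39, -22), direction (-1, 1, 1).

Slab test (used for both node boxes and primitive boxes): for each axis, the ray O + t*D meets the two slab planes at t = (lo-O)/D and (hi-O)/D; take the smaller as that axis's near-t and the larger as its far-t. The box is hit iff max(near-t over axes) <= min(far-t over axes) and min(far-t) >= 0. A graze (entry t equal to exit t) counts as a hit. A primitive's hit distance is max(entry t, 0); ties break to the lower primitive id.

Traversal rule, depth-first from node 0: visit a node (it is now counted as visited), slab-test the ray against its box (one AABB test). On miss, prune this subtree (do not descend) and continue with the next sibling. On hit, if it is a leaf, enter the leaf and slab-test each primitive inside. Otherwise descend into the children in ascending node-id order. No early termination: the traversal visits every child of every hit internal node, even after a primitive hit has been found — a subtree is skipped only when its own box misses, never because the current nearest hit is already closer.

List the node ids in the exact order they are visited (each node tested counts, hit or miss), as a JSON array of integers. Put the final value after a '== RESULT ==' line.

Trace the traversal:
N0 x:[7,40] y:[21,50] z:[5,40] -> hit [21,40], descend [2, 19]
  N2 x:[7,22] y:[25,47] z:[5,28] -> miss, prune
  N19 x:[23,40] y:[21,50] z:[8,40] -> hit [23,40], descend [4, 15]
    N4 x:[23,33] y:[21,43] z:[10,31] -> hit [23,31], descend [8, 16]
      N8 x:[24,33] y:[21,25] z:[10,25] -> hit [24,25], descend [1, 12]
        N1 x:[24,26] y:[23,25] z:[20,25] -> hit [24,25] leaf, test {P9@t=24}
        N12 x:[31,33] y:[21,24] z:[10,11] -> miss, prune
      N16 x:[23,27] y:[42,43] z:[26,31] -> miss, prune
    N15 x:[34,40] y:[33,50] z:[8,40] -> hit [34,40], descend [11, 17]
      N11 x:[34,39] y:[33,50] z:[33,40] -> hit [34,39], descend [5, 14]
        N5 x:[34,37] y:[46,50] z:[37,40] -> miss, prune
        N14 x:[35,39] y:[33,34] z:[33,36] -> miss, prune
      N17 x:[37,40] y:[47,48] z:[8,9] -> miss, prune

13 AABB tests over nodes [0, 2, 19, 4, 8, 1, 12, 16, 15, 11, 5, 14, 17]; 1 leaf entered; closest P9.

== RESULT ==
[0, 2, 19, 4, 8, 1, 12, 16, 15, 11, 5, 14, 17]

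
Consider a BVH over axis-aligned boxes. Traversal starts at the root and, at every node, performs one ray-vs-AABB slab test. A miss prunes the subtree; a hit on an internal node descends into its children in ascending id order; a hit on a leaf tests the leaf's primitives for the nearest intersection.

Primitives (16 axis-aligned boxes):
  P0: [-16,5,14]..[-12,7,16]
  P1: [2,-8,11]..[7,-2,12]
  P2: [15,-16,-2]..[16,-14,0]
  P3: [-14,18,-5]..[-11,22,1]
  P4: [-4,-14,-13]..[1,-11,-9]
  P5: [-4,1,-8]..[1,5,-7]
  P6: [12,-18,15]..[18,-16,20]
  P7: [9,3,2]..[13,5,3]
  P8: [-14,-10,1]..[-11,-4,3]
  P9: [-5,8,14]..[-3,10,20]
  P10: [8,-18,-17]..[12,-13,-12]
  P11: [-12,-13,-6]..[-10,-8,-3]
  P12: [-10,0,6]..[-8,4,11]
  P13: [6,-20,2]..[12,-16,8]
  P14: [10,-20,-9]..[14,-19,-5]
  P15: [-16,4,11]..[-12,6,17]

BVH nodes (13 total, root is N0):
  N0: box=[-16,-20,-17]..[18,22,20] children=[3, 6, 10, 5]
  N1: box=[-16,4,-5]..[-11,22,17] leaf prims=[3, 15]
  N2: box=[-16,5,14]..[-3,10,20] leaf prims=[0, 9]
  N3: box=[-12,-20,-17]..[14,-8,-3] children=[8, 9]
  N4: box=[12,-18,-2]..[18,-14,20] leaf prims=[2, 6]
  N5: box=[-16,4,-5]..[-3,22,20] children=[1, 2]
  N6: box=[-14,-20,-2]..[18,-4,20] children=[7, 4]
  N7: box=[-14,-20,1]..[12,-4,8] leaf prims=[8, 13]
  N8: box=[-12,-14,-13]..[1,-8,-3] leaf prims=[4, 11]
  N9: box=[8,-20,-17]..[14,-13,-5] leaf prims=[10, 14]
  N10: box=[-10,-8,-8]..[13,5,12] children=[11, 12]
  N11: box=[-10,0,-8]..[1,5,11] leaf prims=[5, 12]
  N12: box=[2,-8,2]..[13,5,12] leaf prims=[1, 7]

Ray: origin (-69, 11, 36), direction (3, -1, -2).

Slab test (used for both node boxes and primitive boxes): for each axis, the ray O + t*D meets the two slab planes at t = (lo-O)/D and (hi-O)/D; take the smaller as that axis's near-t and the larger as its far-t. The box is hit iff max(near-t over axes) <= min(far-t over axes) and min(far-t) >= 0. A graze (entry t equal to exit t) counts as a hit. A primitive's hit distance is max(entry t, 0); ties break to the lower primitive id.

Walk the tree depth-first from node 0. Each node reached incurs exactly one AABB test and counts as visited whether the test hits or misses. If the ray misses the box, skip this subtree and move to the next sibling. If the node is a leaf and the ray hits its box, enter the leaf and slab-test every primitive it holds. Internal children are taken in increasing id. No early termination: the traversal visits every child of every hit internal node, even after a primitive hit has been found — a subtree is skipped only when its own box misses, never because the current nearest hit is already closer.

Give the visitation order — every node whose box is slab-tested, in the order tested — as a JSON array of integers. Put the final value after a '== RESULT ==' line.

Trace the traversal:
N0 x:[53/3,29] y:[-11,31] z:[8,53/2] -> hit [53/3,53/2], descend [3, 5, 6, 10]
  N3 x:[19,83/3] y:[19,31] z:[39/2,53/2] -> hit [39/2,53/2], descend [8, 9]
    N8 x:[19,70/3] y:[19,25] z:[39/2,49/2] -> hit [39/2,70/3] leaf, test {P4@t=45/2, P11@t=39/2}
    N9 x:[77/3,83/3] y:[24,31] z:[41/2,53/2] -> hit [77/3,53/2] leaf, test {P10@t=77/3, P14(miss)}
  N5 x:[53/3,22] y:[-11,7] z:[8,41/2] -> miss, prune
  N6 x:[55/3,29] y:[15,31] z:[8,19] -> hit [55/3,19], descend [4, 7]
    N4 x:[27,29] y:[25,29] z:[8,19] -> miss, prune
    N7 x:[55/3,27] y:[15,31] z:[14,35/2] -> miss, prune
  N10 x:[59/3,82/3] y:[6,19] z:[12,22] -> miss, prune

Visited [0, 3, 8, 9, 5, 6, 4, 7, 10]. Tests: 9 box, 2 leaf. Nearest: P11.

== RESULT ==
[0, 3, 8, 9, 5, 6, 4, 7, 10]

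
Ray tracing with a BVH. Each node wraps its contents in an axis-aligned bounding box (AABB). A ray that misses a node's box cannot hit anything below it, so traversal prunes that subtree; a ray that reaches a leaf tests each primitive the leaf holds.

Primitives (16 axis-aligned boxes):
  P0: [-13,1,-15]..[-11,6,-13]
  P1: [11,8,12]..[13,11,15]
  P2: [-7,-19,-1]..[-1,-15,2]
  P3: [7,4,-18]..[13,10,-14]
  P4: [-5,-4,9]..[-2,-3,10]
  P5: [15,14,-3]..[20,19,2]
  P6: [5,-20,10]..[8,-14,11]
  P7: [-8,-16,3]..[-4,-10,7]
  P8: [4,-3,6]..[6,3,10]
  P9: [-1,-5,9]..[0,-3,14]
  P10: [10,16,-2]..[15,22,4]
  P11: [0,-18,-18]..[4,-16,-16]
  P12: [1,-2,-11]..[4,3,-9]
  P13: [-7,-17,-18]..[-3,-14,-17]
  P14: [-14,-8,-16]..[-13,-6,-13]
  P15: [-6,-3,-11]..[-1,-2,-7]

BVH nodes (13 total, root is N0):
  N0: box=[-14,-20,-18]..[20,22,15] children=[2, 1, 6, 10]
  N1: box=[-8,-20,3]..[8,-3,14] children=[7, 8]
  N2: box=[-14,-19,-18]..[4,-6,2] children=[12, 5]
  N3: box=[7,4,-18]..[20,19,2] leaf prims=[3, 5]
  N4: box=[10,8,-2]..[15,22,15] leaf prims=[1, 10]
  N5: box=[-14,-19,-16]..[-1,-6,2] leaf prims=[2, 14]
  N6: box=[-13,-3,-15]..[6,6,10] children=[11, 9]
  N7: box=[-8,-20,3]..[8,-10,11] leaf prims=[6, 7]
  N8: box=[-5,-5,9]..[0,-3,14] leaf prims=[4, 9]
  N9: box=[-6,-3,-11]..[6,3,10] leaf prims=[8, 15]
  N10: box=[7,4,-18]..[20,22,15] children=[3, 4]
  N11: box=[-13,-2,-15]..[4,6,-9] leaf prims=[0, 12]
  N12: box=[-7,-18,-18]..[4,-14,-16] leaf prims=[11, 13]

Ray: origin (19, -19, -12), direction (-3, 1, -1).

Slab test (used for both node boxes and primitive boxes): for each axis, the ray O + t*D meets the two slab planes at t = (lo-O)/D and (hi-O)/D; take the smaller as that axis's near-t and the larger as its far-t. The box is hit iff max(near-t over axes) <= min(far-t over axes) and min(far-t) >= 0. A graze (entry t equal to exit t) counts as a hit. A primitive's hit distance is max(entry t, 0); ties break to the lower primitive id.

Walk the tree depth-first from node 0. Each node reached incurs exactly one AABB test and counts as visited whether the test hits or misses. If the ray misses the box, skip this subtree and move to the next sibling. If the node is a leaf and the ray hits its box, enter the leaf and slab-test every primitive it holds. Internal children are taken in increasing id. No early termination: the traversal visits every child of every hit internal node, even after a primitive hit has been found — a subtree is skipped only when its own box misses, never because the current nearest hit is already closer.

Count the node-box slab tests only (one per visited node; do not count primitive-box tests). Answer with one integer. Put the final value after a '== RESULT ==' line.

Trace the traversal:
N0 x:[-1/3,11] y:[-1,41] z:[-27,6] -> hit [-1/3,6], descend [1, 2, 6, 10]
  N1 x:[11/3,9] y:[-1,16] z:[-26,-15] -> miss, prune
  N2 x:[5,11] y:[0,13] z:[-14,6] -> hit [5,6], descend [5, 12]
    N5 x:[20/3,11] y:[0,13] z:[-14,4] -> miss, prune
    N12 x:[5,26/3] y:[1,5] z:[4,6] -> hit [5,5] leaf, test {P11(miss), P13(miss)}
  N6 x:[13/3,32/3] y:[16,25] z:[-22,3] -> miss, prune
  N10 x:[-1/3,4] y:[23,41] z:[-27,6] -> miss, prune

Summary -> nodes [0, 1, 2, 5, 12, 6, 10]; box-tests=7; leaf-entries=1; first=miss

== RESULT ==
7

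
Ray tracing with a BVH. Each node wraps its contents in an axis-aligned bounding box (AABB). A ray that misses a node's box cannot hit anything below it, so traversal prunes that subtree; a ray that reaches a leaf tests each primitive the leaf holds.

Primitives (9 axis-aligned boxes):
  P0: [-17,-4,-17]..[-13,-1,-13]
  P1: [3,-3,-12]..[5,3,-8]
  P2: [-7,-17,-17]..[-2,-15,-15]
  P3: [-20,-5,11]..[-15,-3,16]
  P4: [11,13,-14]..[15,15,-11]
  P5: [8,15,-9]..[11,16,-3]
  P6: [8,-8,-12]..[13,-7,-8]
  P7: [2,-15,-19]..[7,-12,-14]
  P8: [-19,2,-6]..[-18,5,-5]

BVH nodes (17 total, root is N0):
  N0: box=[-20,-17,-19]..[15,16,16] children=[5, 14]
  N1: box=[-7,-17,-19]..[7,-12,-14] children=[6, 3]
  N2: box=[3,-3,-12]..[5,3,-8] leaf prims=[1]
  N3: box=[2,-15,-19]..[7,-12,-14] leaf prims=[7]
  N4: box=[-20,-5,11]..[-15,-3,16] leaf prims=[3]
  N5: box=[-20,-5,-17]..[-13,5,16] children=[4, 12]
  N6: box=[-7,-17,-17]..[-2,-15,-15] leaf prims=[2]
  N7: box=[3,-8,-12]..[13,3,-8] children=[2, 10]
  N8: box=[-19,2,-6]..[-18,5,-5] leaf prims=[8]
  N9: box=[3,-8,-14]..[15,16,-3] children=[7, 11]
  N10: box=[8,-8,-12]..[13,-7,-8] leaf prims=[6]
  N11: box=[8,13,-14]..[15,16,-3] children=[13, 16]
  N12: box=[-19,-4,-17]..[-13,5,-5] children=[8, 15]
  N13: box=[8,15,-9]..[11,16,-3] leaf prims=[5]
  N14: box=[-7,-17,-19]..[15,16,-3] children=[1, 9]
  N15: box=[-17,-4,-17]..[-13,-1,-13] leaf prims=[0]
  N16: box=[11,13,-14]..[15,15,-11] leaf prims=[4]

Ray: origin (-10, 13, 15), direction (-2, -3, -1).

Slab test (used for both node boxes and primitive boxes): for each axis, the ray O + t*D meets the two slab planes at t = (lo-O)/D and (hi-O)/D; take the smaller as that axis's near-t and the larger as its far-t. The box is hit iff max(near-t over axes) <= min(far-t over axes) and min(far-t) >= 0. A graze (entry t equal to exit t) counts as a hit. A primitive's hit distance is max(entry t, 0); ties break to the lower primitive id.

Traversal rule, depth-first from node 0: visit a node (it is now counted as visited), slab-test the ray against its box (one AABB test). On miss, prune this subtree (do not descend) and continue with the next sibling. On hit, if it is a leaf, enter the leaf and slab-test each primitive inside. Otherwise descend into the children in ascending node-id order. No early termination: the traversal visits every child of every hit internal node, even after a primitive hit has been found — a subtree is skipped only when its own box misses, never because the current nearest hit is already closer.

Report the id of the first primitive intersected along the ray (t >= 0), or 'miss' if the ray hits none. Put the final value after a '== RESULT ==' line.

Traverse from the root:
N0 x:[-25/2,5] y:[-1,10] z:[-1,34] -> hit [-1,5], descend [5, 14]
  N5 x:[3/2,5] y:[8/3,6] z:[-1,32] -> hit [8/3,5], descend [4, 12]
    N4 x:[5/2,5] y:[16/3,6] z:[-1,4] -> miss, prune
    N12 x:[3/2,9/2] y:[8/3,17/3] z:[20,32] -> miss, prune
  N14 x:[-25/2,-3/2] y:[-1,10] z:[18,34] -> miss, prune

order=[0, 5, 4, 12, 14]  |boxes|=5  |leaves|=0  hit=miss

== RESULT ==
miss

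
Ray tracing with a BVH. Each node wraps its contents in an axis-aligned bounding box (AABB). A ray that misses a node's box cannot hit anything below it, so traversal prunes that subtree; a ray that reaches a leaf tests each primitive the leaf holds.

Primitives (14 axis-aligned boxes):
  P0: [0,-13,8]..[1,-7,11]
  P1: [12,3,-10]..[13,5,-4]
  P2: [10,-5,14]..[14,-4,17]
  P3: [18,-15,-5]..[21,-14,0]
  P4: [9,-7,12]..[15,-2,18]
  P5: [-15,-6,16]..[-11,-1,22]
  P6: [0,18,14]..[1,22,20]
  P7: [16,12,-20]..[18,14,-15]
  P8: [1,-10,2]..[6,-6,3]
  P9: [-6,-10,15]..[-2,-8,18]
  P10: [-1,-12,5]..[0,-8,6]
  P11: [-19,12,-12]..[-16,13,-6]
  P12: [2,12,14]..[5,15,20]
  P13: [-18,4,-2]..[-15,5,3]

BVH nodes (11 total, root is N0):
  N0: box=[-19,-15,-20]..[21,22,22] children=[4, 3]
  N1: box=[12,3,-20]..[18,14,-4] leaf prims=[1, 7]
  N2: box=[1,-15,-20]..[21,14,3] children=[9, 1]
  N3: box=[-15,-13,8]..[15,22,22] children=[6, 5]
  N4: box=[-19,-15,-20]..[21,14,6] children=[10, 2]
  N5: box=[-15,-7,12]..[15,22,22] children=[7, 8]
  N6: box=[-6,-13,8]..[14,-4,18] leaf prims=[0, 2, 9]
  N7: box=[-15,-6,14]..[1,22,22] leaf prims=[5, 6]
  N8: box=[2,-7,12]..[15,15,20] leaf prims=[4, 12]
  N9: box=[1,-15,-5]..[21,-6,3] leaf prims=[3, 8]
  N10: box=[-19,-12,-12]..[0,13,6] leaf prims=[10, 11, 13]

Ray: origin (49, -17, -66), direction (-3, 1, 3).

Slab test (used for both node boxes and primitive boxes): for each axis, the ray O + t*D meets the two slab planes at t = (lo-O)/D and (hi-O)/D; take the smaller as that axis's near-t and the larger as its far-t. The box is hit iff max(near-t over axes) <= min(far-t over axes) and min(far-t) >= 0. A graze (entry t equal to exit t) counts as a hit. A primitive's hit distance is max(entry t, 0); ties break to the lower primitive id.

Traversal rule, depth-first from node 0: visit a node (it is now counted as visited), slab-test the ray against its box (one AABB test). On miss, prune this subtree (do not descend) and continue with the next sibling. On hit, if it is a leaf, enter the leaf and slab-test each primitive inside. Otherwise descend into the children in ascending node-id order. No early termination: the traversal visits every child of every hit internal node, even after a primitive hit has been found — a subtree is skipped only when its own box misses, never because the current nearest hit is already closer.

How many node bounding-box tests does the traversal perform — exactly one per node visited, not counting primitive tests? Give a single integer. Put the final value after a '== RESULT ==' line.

Traverse from the root:
N0 x:[28/3,68/3] y:[2,39] z:[46/3,88/3] -> hit [46/3,68/3], descend [3, 4]
  N3 x:[34/3,64/3] y:[4,39] z:[74/3,88/3] -> miss, prune
  N4 x:[28/3,68/3] y:[2,31] z:[46/3,24] -> hit [46/3,68/3], descend [2, 10]
    N2 x:[28/3,16] y:[2,31] z:[46/3,23] -> hit [46/3,16], descend [1, 9]
      N1 x:[31/3,37/3] y:[20,31] z:[46/3,62/3] -> miss, prune
      N9 x:[28/3,16] y:[2,11] z:[61/3,23] -> miss, prune
    N10 x:[49/3,68/3] y:[5,30] z:[18,24] -> hit [18,68/3] leaf, test {P10(miss), P11(miss), P13@t=64/3}

order=[0, 3, 4, 2, 1, 9, 10]  |boxes|=7  |leaves|=1  hit=P13

== RESULT ==
7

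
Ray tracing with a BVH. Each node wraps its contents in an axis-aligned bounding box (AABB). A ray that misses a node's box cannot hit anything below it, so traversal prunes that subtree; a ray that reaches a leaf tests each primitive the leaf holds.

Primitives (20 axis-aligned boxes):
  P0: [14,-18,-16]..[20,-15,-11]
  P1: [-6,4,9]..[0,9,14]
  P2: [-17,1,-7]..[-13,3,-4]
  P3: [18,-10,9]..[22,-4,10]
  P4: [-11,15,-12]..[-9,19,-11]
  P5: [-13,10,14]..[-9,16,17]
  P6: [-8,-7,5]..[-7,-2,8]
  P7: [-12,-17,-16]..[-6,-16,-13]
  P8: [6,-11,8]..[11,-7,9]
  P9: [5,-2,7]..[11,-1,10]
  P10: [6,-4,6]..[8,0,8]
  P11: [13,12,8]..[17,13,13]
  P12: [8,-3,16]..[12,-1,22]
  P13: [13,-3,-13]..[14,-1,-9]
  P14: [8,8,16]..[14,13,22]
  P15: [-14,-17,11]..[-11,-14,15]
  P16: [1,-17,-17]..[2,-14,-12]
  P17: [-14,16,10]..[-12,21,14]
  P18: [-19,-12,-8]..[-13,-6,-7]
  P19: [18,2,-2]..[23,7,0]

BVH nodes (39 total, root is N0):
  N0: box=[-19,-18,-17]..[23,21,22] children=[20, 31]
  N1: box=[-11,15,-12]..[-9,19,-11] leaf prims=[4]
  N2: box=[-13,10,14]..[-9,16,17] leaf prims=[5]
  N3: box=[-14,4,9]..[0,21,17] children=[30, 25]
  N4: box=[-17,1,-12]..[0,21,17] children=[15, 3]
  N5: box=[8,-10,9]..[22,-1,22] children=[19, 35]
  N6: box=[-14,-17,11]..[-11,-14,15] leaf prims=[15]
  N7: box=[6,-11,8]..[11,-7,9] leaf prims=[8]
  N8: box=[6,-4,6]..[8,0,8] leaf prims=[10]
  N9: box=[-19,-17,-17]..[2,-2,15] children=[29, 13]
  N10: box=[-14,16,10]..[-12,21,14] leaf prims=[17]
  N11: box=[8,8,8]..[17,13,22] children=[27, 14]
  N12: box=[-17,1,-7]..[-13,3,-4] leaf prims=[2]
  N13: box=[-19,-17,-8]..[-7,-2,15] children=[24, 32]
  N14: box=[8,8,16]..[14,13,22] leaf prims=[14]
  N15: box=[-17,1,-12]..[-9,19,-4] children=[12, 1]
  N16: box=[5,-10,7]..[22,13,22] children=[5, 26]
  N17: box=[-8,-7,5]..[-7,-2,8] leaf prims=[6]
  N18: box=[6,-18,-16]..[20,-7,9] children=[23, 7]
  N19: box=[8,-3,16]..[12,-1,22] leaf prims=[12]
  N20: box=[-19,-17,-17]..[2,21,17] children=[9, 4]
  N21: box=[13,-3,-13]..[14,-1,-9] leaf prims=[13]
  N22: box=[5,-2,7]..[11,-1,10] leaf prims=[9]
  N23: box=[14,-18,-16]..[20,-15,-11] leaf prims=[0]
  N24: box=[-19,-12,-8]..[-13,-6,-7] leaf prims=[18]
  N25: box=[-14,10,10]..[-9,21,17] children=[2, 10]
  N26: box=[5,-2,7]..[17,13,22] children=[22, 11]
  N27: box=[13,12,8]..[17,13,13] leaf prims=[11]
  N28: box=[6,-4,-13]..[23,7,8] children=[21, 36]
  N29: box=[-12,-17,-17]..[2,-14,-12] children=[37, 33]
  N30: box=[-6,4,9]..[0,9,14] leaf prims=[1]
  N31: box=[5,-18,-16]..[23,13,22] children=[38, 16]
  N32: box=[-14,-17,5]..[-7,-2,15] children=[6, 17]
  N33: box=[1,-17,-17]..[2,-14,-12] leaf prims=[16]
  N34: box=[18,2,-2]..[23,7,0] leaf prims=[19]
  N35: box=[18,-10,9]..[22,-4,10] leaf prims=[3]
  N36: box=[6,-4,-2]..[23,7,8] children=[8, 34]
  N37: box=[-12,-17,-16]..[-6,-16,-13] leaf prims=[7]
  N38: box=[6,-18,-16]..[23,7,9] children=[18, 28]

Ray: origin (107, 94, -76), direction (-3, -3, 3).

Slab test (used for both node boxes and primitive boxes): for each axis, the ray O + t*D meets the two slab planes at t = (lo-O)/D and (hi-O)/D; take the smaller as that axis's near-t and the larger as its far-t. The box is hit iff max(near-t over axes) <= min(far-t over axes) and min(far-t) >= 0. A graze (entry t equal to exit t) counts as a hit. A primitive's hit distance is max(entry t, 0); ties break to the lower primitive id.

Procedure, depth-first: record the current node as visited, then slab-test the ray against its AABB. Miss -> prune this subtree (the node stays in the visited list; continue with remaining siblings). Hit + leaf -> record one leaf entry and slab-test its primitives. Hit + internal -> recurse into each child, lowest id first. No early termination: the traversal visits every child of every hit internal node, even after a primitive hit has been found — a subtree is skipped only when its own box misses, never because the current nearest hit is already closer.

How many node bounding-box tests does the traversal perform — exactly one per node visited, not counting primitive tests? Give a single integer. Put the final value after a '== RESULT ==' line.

Traverse from the root:
N0 x:[28,42] y:[73/3,112/3] z:[59/3,98/3] -> hit [28,98/3], descend [20, 31]
  N20 x:[35,42] y:[73/3,37] z:[59/3,31] -> miss, prune
  N31 x:[28,34] y:[27,112/3] z:[20,98/3] -> hit [28,98/3], descend [16, 38]
    N16 x:[85/3,34] y:[27,104/3] z:[83/3,98/3] -> hit [85/3,98/3], descend [5, 26]
      N5 x:[85/3,33] y:[95/3,104/3] z:[85/3,98/3] -> hit [95/3,98/3], descend [19, 35]
        N19 x:[95/3,33] y:[95/3,97/3] z:[92/3,98/3] -> hit [95/3,97/3] leaf, test {P12@t=95/3}
        N35 x:[85/3,89/3] y:[98/3,104/3] z:[85/3,86/3] -> miss, prune
      N26 x:[30,34] y:[27,32] z:[83/3,98/3] -> hit [30,32], descend [11, 22]
        N11 x:[30,33] y:[27,86/3] z:[28,98/3] -> miss, prune
        N22 x:[32,34] y:[95/3,32] z:[83/3,86/3] -> miss, prune
    N38 x:[28,101/3] y:[29,112/3] z:[20,85/3] -> miss, prune

Summary -> nodes [0, 20, 31, 16, 5, 19, 35, 26, 11, 22, 38]; box-tests=11; leaf-entries=1; first=P12

== RESULT ==
11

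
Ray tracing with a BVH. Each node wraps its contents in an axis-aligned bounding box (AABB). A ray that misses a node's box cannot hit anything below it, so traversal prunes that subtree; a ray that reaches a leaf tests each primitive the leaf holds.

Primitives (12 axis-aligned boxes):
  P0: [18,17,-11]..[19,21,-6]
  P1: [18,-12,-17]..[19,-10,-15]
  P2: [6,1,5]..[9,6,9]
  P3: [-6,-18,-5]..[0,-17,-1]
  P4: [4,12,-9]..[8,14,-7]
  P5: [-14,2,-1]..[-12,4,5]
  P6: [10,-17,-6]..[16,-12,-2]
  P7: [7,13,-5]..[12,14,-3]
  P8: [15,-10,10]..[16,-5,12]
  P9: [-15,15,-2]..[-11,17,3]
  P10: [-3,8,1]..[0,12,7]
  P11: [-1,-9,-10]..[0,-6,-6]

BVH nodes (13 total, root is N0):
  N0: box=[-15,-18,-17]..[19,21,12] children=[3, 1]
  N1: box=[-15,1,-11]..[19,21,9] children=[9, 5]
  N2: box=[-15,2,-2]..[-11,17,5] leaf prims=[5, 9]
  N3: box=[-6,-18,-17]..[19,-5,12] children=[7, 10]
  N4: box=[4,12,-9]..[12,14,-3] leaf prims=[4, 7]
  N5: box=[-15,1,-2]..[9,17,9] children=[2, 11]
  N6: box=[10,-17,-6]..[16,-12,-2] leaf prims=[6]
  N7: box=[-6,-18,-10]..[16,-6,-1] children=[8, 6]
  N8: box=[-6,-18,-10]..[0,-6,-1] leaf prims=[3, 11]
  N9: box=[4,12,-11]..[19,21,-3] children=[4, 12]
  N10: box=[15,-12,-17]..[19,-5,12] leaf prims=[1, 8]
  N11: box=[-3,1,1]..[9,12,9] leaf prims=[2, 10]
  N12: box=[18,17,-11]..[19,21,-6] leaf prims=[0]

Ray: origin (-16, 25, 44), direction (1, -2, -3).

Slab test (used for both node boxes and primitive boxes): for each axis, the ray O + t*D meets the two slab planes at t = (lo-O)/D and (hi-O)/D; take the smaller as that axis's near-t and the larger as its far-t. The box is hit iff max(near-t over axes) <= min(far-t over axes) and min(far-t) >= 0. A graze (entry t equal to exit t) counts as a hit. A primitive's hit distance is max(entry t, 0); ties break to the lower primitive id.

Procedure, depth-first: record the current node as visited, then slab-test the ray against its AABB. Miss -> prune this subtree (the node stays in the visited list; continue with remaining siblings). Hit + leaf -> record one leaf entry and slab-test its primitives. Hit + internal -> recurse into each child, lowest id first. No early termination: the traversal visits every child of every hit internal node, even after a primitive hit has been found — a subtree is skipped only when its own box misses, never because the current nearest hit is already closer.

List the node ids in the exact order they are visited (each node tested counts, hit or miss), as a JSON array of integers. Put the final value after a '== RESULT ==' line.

Trace the traversal:
N0 x:[1,35] y:[2,43/2] z:[32/3,61/3] -> hit [32/3,61/3], descend [1, 3]
  N1 x:[1,35] y:[2,12] z:[35/3,55/3] -> hit [35/3,12], descend [5, 9]
    N5 x:[1,25] y:[4,12] z:[35/3,46/3] -> hit [35/3,12], descend [2, 11]
      N2 x:[1,5] y:[4,23/2] z:[13,46/3] -> miss, prune
      N11 x:[13,25] y:[13/2,12] z:[35/3,43/3] -> miss, prune
    N9 x:[20,35] y:[2,13/2] z:[47/3,55/3] -> miss, prune
  N3 x:[10,35] y:[15,43/2] z:[32/3,61/3] -> hit [15,61/3], descend [7, 10]
    N7 x:[10,32] y:[31/2,43/2] z:[15,18] -> hit [31/2,18], descend [6, 8]
      N6 x:[26,32] y:[37/2,21] z:[46/3,50/3] -> miss, prune
      N8 x:[10,16] y:[31/2,43/2] z:[15,18] -> hit [31/2,16] leaf, test {P3(miss), P11(miss)}
    N10 x:[31,35] y:[15,37/2] z:[32/3,61/3] -> miss, prune

11 AABB tests over nodes [0, 1, 5, 2, 11, 9, 3, 7, 6, 8, 10]; 1 leaf entered; closest miss.

== RESULT ==
[0, 1, 5, 2, 11, 9, 3, 7, 6, 8, 10]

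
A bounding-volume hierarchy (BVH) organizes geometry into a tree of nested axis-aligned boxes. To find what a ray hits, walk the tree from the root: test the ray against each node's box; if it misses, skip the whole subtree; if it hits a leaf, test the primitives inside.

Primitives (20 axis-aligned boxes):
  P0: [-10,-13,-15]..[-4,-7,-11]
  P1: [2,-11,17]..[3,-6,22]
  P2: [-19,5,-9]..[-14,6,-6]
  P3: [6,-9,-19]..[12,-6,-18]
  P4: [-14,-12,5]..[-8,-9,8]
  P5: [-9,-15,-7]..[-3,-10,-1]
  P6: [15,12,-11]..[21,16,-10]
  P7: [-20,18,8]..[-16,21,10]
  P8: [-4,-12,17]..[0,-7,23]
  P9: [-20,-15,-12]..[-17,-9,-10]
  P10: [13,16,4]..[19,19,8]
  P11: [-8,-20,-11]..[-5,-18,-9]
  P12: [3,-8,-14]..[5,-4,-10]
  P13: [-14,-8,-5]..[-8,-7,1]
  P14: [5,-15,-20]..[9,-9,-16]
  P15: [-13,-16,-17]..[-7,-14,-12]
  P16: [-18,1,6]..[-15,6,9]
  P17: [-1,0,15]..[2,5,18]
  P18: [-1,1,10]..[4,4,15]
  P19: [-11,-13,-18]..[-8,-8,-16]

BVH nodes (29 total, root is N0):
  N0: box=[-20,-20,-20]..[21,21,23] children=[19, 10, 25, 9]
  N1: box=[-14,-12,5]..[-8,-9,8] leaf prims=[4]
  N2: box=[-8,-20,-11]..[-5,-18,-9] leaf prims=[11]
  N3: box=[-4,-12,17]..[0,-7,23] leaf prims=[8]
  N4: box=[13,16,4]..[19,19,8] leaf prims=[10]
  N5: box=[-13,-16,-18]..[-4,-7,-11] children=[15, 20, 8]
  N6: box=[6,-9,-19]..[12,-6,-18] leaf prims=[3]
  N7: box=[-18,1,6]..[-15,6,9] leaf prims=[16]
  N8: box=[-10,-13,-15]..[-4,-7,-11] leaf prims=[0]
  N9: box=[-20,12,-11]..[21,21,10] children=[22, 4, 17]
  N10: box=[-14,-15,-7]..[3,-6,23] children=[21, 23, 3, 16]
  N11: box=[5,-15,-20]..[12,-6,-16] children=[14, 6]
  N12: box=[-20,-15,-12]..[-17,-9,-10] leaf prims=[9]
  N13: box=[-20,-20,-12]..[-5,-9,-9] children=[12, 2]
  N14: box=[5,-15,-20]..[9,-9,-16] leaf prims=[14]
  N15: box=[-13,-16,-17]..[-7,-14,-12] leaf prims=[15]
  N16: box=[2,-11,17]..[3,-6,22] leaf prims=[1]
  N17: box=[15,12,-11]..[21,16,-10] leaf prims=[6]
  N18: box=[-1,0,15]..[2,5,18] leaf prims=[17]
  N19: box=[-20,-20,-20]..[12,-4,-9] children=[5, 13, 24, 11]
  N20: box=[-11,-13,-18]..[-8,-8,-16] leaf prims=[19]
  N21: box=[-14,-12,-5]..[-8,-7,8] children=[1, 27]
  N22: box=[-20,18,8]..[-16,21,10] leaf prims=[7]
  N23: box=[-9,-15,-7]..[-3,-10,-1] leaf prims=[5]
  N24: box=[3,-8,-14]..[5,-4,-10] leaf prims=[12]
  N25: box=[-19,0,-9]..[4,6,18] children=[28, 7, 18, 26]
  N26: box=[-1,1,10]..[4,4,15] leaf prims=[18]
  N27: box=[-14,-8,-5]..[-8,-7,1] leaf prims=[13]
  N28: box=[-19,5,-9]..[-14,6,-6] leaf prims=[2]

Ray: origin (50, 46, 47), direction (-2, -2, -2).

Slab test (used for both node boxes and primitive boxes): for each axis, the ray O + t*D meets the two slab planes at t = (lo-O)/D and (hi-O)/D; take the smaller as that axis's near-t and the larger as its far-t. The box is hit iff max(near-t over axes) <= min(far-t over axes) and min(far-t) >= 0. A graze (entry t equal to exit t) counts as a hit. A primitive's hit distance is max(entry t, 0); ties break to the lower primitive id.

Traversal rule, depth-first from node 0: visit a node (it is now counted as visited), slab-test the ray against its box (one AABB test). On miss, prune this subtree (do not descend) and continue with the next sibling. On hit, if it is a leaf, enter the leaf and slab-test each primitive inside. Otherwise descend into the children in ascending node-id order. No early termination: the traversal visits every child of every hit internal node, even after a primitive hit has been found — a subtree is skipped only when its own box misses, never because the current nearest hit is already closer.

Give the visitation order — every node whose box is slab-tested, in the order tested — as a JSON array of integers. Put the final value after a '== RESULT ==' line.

Trace the traversal:
N0 x:[29/2,35] y:[25/2,33] z:[12,67/2] -> hit [29/2,33], descend [9, 10, 19, 25]
  N9 x:[29/2,35] y:[25/2,17] z:[37/2,29] -> miss, prune
  N10 x:[47/2,32] y:[26,61/2] z:[12,27] -> hit [26,27], descend [3, 16, 21, 23]
    N3 x:[25,27] y:[53/2,29] z:[12,15] -> miss, prune
    N16 x:[47/2,24] y:[26,57/2] z:[25/2,15] -> miss, prune
    N21 x:[29,32] y:[53/2,29] z:[39/2,26] -> miss, prune
    N23 x:[53/2,59/2] y:[28,61/2] z:[24,27] -> miss, prune
  N19 x:[19,35] y:[25,33] z:[28,67/2] -> hit [28,33], descend [5, 11, 13, 24]
    N5 x:[27,63/2] y:[53/2,31] z:[29,65/2] -> hit [29,31], descend [8, 15, 20]
      N8 x:[27,30] y:[53/2,59/2] z:[29,31] -> hit [29,59/2] leaf, test {P0@t=29}
      N15 x:[57/2,63/2] y:[30,31] z:[59/2,32] -> hit [30,31] leaf, test {P15@t=30}
      N20 x:[29,61/2] y:[27,59/2] z:[63/2,65/2] -> miss, prune
    N11 x:[19,45/2] y:[26,61/2] z:[63/2,67/2] -> miss, prune
    N13 x:[55/2,35] y:[55/2,33] z:[28,59/2] -> hit [28,59/2], descend [2, 12]
      N2 x:[55/2,29] y:[32,33] z:[28,29] -> miss, prune
      N12 x:[67/2,35] y:[55/2,61/2] z:[57/2,59/2] -> miss, prune
    N24 x:[45/2,47/2] y:[25,27] z:[57/2,61/2] -> miss, prune
  N25 x:[23,69/2] y:[20,23] z:[29/2,28] -> hit [23,23], descend [7, 18, 26, 28]
    N7 x:[65/2,34] y:[20,45/2] z:[19,41/2] -> miss, prune
    N18 x:[24,51/2] y:[41/2,23] z:[29/2,16] -> miss, prune
    N26 x:[23,51/2] y:[21,45/2] z:[16,37/2] -> miss, prune
    N28 x:[32,69/2] y:[20,41/2] z:[53/2,28] -> miss, prune

22 AABB tests over nodes [0, 9, 10, 3, 16, 21, 23, 19, 5, 8, 15, 20, 11, 13, 2, 12, 24, 25, 7, 18, 26, 28]; 2 leaves entered; closest P0.

== RESULT ==
[0, 9, 10, 3, 16, 21, 23, 19, 5, 8, 15, 20, 11, 13, 2, 12, 24, 25, 7, 18, 26, 28]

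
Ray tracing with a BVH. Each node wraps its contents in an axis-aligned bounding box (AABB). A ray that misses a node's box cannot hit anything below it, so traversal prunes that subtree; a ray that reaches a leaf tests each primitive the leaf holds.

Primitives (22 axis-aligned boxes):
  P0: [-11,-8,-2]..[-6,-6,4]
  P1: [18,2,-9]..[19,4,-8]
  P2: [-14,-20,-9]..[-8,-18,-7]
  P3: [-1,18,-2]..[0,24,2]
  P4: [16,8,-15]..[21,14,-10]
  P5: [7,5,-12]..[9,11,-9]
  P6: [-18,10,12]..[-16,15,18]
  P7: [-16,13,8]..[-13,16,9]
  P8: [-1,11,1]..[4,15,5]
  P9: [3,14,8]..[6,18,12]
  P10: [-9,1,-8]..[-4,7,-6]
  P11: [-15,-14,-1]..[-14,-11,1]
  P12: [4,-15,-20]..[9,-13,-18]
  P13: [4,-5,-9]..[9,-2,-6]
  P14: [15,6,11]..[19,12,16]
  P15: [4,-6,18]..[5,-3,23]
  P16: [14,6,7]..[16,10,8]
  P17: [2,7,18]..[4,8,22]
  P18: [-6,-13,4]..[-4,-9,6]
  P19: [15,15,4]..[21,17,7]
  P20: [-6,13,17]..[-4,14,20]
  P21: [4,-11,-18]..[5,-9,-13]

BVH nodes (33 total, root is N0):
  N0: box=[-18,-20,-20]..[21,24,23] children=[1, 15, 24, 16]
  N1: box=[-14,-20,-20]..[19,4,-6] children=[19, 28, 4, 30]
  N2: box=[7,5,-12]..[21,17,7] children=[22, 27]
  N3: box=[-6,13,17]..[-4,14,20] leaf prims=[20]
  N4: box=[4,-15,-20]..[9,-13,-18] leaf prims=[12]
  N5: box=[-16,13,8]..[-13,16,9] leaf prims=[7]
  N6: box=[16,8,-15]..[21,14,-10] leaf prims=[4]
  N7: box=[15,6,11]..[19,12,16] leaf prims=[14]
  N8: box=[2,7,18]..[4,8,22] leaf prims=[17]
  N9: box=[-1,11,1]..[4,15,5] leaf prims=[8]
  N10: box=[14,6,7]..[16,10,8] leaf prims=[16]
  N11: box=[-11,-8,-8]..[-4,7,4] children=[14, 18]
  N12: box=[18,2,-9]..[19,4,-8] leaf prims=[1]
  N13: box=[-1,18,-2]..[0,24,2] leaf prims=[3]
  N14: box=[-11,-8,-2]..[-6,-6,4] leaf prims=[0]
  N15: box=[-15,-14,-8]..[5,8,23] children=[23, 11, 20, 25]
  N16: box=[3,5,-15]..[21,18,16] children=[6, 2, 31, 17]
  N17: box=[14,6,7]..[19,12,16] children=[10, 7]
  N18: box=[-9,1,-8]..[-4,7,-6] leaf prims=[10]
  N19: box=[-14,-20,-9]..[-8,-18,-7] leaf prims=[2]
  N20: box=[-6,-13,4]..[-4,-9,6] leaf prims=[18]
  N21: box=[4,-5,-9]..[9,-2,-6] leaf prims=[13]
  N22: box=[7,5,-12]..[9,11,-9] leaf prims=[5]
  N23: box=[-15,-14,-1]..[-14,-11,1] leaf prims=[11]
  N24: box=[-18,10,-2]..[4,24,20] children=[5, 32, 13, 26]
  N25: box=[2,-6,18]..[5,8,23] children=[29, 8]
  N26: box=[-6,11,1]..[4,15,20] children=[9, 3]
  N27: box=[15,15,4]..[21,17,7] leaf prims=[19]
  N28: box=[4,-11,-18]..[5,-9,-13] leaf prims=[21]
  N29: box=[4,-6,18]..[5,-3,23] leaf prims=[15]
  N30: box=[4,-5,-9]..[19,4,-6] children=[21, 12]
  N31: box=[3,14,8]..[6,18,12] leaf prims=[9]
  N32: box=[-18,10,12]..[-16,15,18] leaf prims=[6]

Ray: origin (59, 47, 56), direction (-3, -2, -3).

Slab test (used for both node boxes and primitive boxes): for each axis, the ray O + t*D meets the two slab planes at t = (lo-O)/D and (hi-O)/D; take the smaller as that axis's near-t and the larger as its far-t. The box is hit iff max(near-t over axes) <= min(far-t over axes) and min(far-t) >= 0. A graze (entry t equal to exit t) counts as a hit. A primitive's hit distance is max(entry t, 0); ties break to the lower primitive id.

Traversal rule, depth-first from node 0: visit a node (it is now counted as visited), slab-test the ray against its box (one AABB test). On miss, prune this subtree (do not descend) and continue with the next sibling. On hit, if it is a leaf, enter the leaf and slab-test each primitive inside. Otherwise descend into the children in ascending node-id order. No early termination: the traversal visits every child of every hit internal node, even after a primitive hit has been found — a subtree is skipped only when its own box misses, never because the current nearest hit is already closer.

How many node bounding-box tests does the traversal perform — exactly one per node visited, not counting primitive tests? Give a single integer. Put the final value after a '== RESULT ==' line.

Walk:
N0 x:[38/3,77/3] y:[23/2,67/2] z:[11,76/3] -> hit [38/3,76/3], descend [1, 15, 16, 24]
  N1 x:[40/3,73/3] y:[43/2,67/2] z:[62/3,76/3] -> hit [43/2,73/3], descend [4, 19, 28, 30]
    N4 x:[50/3,55/3] y:[30,31] z:[74/3,76/3] -> miss, prune
    N19 x:[67/3,73/3] y:[65/2,67/2] z:[21,65/3] -> miss, prune
    N28 x:[18,55/3] y:[28,29] z:[23,74/3] -> miss, prune
    N30 x:[40/3,55/3] y:[43/2,26] z:[62/3,65/3] -> miss, prune
  N15 x:[18,74/3] y:[39/2,61/2] z:[11,64/3] -> hit [39/2,64/3], descend [11, 20, 23, 25]
    N11 x:[21,70/3] y:[20,55/2] z:[52/3,64/3] -> hit [21,64/3], descend [14, 18]
      N14 x:[65/3,70/3] y:[53/2,55/2] z:[52/3,58/3] -> miss, prune
      N18 x:[21,68/3] y:[20,23] z:[62/3,64/3] -> hit [21,64/3] leaf, test {P10@t=21}
    N20 x:[21,65/3] y:[28,30] z:[50/3,52/3] -> miss, prune
    N23 x:[73/3,74/3] y:[29,61/2] z:[55/3,19] -> miss, prune
    N25 x:[18,19] y:[39/2,53/2] z:[11,38/3] -> miss, prune
  N16 x:[38/3,56/3] y:[29/2,21] z:[40/3,71/3] -> hit [29/2,56/3], descend [2, 6, 17, 31]
    N2 x:[38/3,52/3] y:[15,21] z:[49/3,68/3] -> hit [49/3,52/3], descend [22, 27]
      N22 x:[50/3,52/3] y:[18,21] z:[65/3,68/3] -> miss, prune
      N27 x:[38/3,44/3] y:[15,16] z:[49/3,52/3] -> miss, prune
    N6 x:[38/3,43/3] y:[33/2,39/2] z:[22,71/3] -> miss, prune
    N17 x:[40/3,15] y:[35/2,41/2] z:[40/3,49/3] -> miss, prune
    N31 x:[53/3,56/3] y:[29/2,33/2] z:[44/3,16] -> miss, prune
  N24 x:[55/3,77/3] y:[23/2,37/2] z:[12,58/3] -> hit [55/3,37/2], descend [5, 13, 26, 32]
    N5 x:[24,25] y:[31/2,17] z:[47/3,16] -> miss, prune
    N13 x:[59/3,20] y:[23/2,29/2] z:[18,58/3] -> miss, prune
    N26 x:[55/3,65/3] y:[16,18] z:[12,55/3] -> miss, prune
    N32 x:[25,77/3] y:[16,37/2] z:[38/3,44/3] -> miss, prune

Visited [0, 1, 4, 19, 28, 30, 15, 11, 14, 18, 20, 23, 25, 16, 2, 22, 27, 6, 17, 31, 24, 5, 13, 26, 32]. Tests: 25 box, 1 leaf. Nearest: P10.

== RESULT ==
25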